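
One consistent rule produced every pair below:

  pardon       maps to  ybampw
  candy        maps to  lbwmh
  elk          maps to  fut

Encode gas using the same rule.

pbb

The shift depends on letter class: consonant p→y is +9, but vowel a→b is +1. Vowels shift forward by 1 and consonants shift forward by 9.
On gas: g(cons)+9=p, a(vowel)+1=b, s(cons)+9=b.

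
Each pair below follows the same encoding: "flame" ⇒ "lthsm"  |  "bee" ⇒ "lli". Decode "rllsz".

sleek

The output letters match the input read backwards, each shifted +7: flame reversed is emalf. Read the word backwards and shift each letter +7.
Reversing it on rllsz: shift back: r−7=k, l−7=e, l−7=e, s−7=l, z−7=s → keels; then reverse → sleek.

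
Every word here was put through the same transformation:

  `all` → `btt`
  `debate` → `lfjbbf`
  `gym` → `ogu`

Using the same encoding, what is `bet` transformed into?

The shift depends on letter class: consonant l→t is +8, but vowel a→b is +1. The rule splits by letter class: vowels +1, consonants +8.
Applying it to bet: b(cons)+8=j, e(vowel)+1=f, t(cons)+8=b.

jfb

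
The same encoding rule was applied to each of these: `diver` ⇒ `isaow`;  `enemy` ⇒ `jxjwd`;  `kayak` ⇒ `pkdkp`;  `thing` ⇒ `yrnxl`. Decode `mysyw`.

The shifts repeat in a cycle of length 2: positions 0,1,… shift by +5, +10, then the pattern repeats.
Reversing it on mysyw: m−5=h, y−10=o, s−5=n, y−10=o, w−5=r.

honor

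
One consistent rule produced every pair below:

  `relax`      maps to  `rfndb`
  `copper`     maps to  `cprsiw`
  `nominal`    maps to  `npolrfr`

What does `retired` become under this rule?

rfvlvjj

Each letter shifts forward by its position index (0, 1, 2, …) — the shift grows by one for each successive letter.
Applying it to retired: r+0=r, e+1=f, t+2=v, i+3=l, r+4=v, e+5=j, d+6=j.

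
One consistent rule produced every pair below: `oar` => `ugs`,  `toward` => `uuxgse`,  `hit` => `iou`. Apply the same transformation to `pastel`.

The shift depends on letter class: consonant r→s is +1, but vowel o→u is +6. Two shifts are in play — +6 for a/e/i/o/u, +1 for every other letter.
Applying it to pastel: p(cons)+1=q, a(vowel)+6=g, s(cons)+1=t, t(cons)+1=u, e(vowel)+6=k, l(cons)+1=m.

qgtukm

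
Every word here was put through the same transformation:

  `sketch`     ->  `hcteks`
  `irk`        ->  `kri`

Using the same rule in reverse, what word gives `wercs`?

screw

The output letters match the input read backwards: sketch reversed is hcteks. The word is simply reversed.
Reversing it on wercs: then reverse → screw.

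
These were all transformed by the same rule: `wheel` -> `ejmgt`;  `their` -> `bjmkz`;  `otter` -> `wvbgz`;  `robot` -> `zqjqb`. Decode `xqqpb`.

point

Shifts by position in wheel: pos 0: w→e (+8), pos 1: h→j (+2), pos 2: e→m (+8), pos 3: e→g (+2) — repeating every 2. A repeating key of period 2 is used — shifts +8, +2 over and over.
Reversing it on xqqpb: x−8=p, q−2=o, q−8=i, p−2=n, b−8=t.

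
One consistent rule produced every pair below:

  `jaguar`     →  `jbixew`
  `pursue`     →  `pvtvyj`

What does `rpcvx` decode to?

The shift increases by 1 at each position, starting from +0: 0, 1, 2, ….
Reversing it on rpcvx: r−0=r, p−1=o, c−2=a, v−3=s, x−4=t.

roast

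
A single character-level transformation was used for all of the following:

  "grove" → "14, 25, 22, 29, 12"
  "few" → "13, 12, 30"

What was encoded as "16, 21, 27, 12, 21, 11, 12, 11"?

intended

g is letter #7 and maps to 14: an offset of 7. The number is (letter's place in the alphabet, a=1) + 7.
Undoing it on 16, 21, 27, 12, 21, 11, 12, 11: 16→(16−7)÷1=9=i, 21→(21−7)÷1=14=n, 27→(27−7)÷1=20=t, 12→(12−7)÷1=5=e, 21→(21−7)÷1=14=n, 11→(11−7)÷1=4=d, 12→(12−7)÷1=5=e, 11→(11−7)÷1=4=d.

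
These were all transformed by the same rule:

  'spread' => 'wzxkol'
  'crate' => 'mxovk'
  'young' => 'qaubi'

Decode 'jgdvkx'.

This is an affine cipher: with a=0,…,z=25, each position x becomes (25x+14) mod 26.
Undoing it on jgdvkx: j(9)→25·(9−14)≡5=f; g(6)→25·(6−14)≡8=i; d(3)→25·(3−14)≡11=l; v(21)→25·(21−14)≡19=t; k(10)→25·(10−14)≡4=e; x(23)→25·(23−14)≡17=r (all mod 26).

filter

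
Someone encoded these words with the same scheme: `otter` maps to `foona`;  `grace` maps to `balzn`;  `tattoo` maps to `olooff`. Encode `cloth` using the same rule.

zkfoi

o(14)→f(5) and t(19)→o(14) fit y≡7x+11 (mod 26); the inverse of 7 mod 26 is 15. Each letter's alphabet position (a=0..z=25) is mapped through 7·x+11 mod 26 — an affine cipher.
Applying it to cloth: c(2)→7·2+11≡25=z; l(11)→7·11+11≡10=k; o(14)→7·14+11≡5=f; t(19)→7·19+11≡14=o; h(7)→7·7+11≡8=i (all mod 26).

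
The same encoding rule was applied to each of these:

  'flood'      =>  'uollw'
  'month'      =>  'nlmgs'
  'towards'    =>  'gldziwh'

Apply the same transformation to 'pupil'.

This is the alphabet-reversal cipher (Atbash): a becomes z, b becomes y, etc.
For pupil: p↔k, u↔f, p↔k, i↔r, l↔o.

kfkro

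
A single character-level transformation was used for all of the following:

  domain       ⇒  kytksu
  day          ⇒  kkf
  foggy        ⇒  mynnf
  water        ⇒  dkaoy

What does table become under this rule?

The shift depends on letter class: consonant d→k is +7, but vowel o→y is +10. Vowels shift forward by 10 and consonants shift forward by 7.
Applying it to table: t(cons)+7=a, a(vowel)+10=k, b(cons)+7=i, l(cons)+7=s, e(vowel)+10=o.

akiso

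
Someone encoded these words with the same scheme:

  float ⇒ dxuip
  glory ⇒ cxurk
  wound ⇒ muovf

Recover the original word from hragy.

brick

Treating letters as 0–25, the rule is x ↦ 25x + 8 (mod 26).
Decoding hragy: h(7)→25·(7−8)≡1=b; r(17)→25·(17−8)≡17=r; a(0)→25·(0−8)≡8=i; g(6)→25·(6−8)≡2=c; y(24)→25·(24−8)≡10=k (all mod 26).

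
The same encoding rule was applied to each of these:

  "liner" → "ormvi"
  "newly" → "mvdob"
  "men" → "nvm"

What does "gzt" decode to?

tag

Each pair mirrors across the alphabet (l↔o, i↔r, n↔m): positions sum to 25. Letters are reflected about the middle of the alphabet (position → 25−position): Atbash.
Decoding gzt: g↔t, z↔a, t↔g.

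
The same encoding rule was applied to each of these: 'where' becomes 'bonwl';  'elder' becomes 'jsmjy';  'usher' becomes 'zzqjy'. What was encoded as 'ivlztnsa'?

document

Shifts by position in where: pos 0: w→b (+5), pos 1: h→o (+7), pos 2: e→n (+9), pos 3: r→w (+5), pos 4: e→l (+7) — repeating every 3. A repeating key of period 3 is used — shifts +5, +7, +9 over and over.
Reversing it on ivlztnsa: i−5=d, v−7=o, l−9=c, z−5=u, t−7=m, n−9=e, s−5=n, a−7=t.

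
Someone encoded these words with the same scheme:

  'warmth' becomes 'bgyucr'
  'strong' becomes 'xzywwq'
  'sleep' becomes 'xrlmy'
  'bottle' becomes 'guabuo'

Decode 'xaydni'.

survey

In warmth: w→b is +5, a→g is +6, r→y is +7, m→u is +8 — the shift increases by 1 each position. Each letter shifts forward by (position + 5), i.e. 5, 6, 7, … — the shift grows by one for each successive letter.
Undoing it on xaydni: x−5=s, a−6=u, y−7=r, d−8=v, n−9=e, i−10=y.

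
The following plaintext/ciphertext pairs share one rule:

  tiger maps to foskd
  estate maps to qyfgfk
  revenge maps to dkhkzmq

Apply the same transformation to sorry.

eudxk

The shifts repeat in a cycle of length 2: positions 0,1,… shift by +12, +6, then the pattern repeats.
Applying it to sorry: s+12=e, o+6=u, r+12=d, r+6=x, y+12=k.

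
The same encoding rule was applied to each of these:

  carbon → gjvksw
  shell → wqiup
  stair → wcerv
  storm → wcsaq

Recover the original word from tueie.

Shifts by position in carbon: pos 0: c→g (+4), pos 1: a→j (+9), pos 2: r→v (+4), pos 3: b→k (+9) — repeating every 2. The shifts repeat in a cycle of length 2: positions 0,1,… shift by +4, +9, then the pattern repeats.
Decoding tueie: t−4=p, u−9=l, e−4=a, i−9=z, e−4=a.

plaza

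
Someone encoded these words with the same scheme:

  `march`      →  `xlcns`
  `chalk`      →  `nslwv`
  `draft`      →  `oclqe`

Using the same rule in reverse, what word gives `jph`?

yew

Compare letters: m→x is +11, a→l is +11, r→c is +11 — a constant shift. It's a constant shift of +11 (ROT11).
Reversing it on jph: j−11=y, p−11=e, h−11=w.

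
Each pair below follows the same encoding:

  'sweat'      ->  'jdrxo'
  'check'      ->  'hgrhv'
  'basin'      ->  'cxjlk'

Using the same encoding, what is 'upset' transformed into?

tujro

s(18)→j(9) and w(22)→d(3) fit y≡5x+23 (mod 26); the inverse of 5 mod 26 is 21. This is an affine cipher: with a=0,…,z=25, each position x becomes (5x+23) mod 26.
Applying it to upset: u(20)→5·20+23≡19=t; p(15)→5·15+23≡20=u; s(18)→5·18+23≡9=j; e(4)→5·4+23≡17=r; t(19)→5·19+23≡14=o (all mod 26).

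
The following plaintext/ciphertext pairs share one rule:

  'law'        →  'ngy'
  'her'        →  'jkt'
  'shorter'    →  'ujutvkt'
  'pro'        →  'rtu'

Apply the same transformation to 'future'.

The shift depends on letter class: consonant l→n is +2, but vowel a→g is +6. Two shifts are in play — +6 for a/e/i/o/u, +2 for every other letter.
On future: f(cons)+2=h, u(vowel)+6=a, t(cons)+2=v, u(vowel)+6=a, r(cons)+2=t, e(vowel)+6=k.

havatk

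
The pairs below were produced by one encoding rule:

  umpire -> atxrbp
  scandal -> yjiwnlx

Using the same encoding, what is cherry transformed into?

iomabj

In umpire: u→a is +6, m→t is +7, p→x is +8, i→r is +9 — the shift increases by 1 each position. Each letter shifts forward by (position + 6), i.e. 6, 7, 8, … — the shift grows by one for each successive letter.
On cherry: c+6=i, h+7=o, e+8=m, r+9=a, r+10=b, y+11=j.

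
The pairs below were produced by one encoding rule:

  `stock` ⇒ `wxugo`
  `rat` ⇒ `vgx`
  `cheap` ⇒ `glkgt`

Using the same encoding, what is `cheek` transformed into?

The shift depends on letter class: consonant s→w is +4, but vowel o→u is +6. Two shifts are in play — +6 for a/e/i/o/u, +4 for every other letter.
On cheek: c(cons)+4=g, h(cons)+4=l, e(vowel)+6=k, e(vowel)+6=k, k(cons)+4=o.

glkko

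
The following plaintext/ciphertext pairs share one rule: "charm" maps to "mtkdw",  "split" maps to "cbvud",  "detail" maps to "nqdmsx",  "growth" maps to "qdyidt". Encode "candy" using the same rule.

It's a Vigenère-style cipher with numeric key [10,12]: position i shifts by key[i mod 2].
For candy: c+10=m, a+12=m, n+10=x, d+12=p, y+10=i.

mmxpi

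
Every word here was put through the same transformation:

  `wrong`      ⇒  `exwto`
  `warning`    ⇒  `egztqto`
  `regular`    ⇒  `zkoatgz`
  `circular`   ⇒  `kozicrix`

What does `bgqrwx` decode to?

The shifts repeat in a cycle of length 2: positions 0,1,… shift by +8, +6, then the pattern repeats.
Decoding bgqrwx: b−8=t, g−6=a, q−8=i, r−6=l, w−8=o, x−6=r.

tailor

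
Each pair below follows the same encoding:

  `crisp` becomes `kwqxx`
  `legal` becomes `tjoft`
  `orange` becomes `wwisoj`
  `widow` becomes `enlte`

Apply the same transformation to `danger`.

Shifts by position in crisp: pos 0: c→k (+8), pos 1: r→w (+5), pos 2: i→q (+8), pos 3: s→x (+5) — repeating every 2. A repeating key of period 2 is used — shifts +8, +5 over and over.
Applying it to danger: d+8=l, a+5=f, n+8=v, g+5=l, e+8=m, r+5=w.

lfvlmw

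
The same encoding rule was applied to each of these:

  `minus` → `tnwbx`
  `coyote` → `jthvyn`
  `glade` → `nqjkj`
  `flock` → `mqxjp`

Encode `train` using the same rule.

awjps

It's a Vigenère-style cipher with numeric key [7,5,9]: position i shifts by key[i mod 3].
Applying it to train: t+7=a, r+5=w, a+9=j, i+7=p, n+5=s.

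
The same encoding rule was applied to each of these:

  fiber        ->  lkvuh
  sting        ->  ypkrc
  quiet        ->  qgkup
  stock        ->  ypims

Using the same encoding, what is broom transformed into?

f(5)→l(11) and i(8)→k(10) fit y≡17x+4 (mod 26); the inverse of 17 mod 26 is 23. This is an affine cipher: with a=0,…,z=25, each position x becomes (17x+4) mod 26.
On broom: b(1)→17·1+4≡21=v; r(17)→17·17+4≡7=h; o(14)→17·14+4≡8=i; o(14)→17·14+4≡8=i; m(12)→17·12+4≡0=a (all mod 26).

vhiia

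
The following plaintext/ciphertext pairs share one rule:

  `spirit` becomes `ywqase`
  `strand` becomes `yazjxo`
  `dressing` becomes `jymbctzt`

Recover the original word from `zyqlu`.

In spirit: s→y is +6, p→w is +7, i→q is +8, r→a is +9 — the shift increases by 1 each position. Each letter shifts forward by (position + 6), i.e. 6, 7, 8, … — the shift grows by one for each successive letter.
Decoding zyqlu: z−6=t, y−7=r, q−8=i, l−9=c, u−10=k.

trick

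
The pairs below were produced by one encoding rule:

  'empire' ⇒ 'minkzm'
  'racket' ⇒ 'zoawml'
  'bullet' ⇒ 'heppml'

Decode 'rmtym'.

hedge

e(4)→m(12) and m(12)→i(8) fit y≡19x+14 (mod 26); the inverse of 19 mod 26 is 11. Each letter's alphabet position (a=0..z=25) is mapped through 19·x+14 mod 26 — an affine cipher.
Decoding rmtym: r(17)→11·(17−14)≡7=h; m(12)→11·(12−14)≡4=e; t(19)→11·(19−14)≡3=d; y(24)→11·(24−14)≡6=g; m(12)→11·(12−14)≡4=e (all mod 26).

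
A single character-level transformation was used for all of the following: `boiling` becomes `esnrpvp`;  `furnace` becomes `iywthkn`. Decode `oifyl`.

In boiling: b→e is +3, o→s is +4, i→n is +5, l→r is +6 — the shift increases by 1 each position. Letter i (0-indexed) is shifted by i+3, so successive shifts are 3, 4, 5, ….
Undoing it on oifyl: o−3=l, i−4=e, f−5=a, y−6=s, l−7=e.

lease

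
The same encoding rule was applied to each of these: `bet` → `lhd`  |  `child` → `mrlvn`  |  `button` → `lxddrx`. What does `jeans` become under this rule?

thdxc

The shift depends on letter class: consonant b→l is +10, but vowel e→h is +3. Vowels shift forward by 3 and consonants shift forward by 10.
For jeans: j(cons)+10=t, e(vowel)+3=h, a(vowel)+3=d, n(cons)+10=x, s(cons)+10=c.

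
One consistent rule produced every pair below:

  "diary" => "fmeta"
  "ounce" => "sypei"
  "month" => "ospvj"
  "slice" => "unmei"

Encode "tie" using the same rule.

The shift depends on letter class: consonant d→f is +2, but vowel i→m is +4. Two shifts are in play — +4 for a/e/i/o/u, +2 for every other letter.
Applying it to tie: t(cons)+2=v, i(vowel)+4=m, e(vowel)+4=i.

vmi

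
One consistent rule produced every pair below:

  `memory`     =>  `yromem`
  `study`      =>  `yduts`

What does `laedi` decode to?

ideal

The output letters match the input read backwards: memory reversed is yromem. The word is simply reversed.
Decoding laedi: then reverse → ideal.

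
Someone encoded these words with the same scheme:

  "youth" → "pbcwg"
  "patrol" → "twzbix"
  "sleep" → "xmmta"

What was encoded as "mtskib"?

The output letters match the input read backwards, each shifted +8: youth reversed is htuoy. Two steps: reverse the string, then apply a Caesar shift of +8.
Decoding mtskib: shift back: m−8=e, t−8=l, s−8=k, k−8=c, i−8=a, b−8=t → elkcat; then reverse → tackle.

tackle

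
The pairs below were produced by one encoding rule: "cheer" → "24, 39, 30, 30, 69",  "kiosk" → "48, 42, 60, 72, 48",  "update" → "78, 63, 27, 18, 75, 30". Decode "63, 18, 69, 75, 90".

party

c(#3)→24 and h(#8)→39: differences scale by 3, so n = 3·pos + 15. The formula is n = 3×(alphabet index, a=1) + 15.
Decoding 63, 18, 69, 75, 90: 63→(63−15)÷3=16=p, 18→(18−15)÷3=1=a, 69→(69−15)÷3=18=r, 75→(75−15)÷3=20=t, 90→(90−15)÷3=25=y.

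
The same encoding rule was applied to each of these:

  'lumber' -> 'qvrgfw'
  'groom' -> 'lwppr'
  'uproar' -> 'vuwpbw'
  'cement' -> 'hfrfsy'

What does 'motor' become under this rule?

The shift depends on letter class: consonant l→q is +5, but vowel u→v is +1. Vowels shift forward by 1 and consonants shift forward by 5.
Applying it to motor: m(cons)+5=r, o(vowel)+1=p, t(cons)+5=y, o(vowel)+1=p, r(cons)+5=w.

rpypw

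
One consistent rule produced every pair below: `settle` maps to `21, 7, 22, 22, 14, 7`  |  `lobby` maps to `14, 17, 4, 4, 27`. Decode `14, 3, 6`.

lad

s is letter #19 and maps to 21: an offset of 2. The number is (letter's place in the alphabet, a=1) + 2.
Decoding 14, 3, 6: 14→(14−2)÷1=12=l, 3→(3−2)÷1=1=a, 6→(6−2)÷1=4=d.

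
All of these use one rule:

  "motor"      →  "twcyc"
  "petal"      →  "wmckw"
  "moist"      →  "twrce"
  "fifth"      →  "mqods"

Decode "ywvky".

Each letter shifts forward by (position + 7), i.e. 7, 8, 9, … — the shift grows by one for each successive letter.
Reversing it on ywvky: y−7=r, w−8=o, v−9=m, k−10=a, y−11=n.

roman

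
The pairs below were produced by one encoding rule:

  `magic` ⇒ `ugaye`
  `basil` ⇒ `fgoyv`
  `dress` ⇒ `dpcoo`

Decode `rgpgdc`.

m(12)→u(20) and a(0)→g(6) fit y≡25x+6 (mod 26); the inverse of 25 mod 26 is 25. Treating letters as 0–25, the rule is x ↦ 25x + 6 (mod 26).
Decoding rgpgdc: r(17)→25·(17−6)≡15=p; g(6)→25·(6−6)≡0=a; p(15)→25·(15−6)≡17=r; g(6)→25·(6−6)≡0=a; d(3)→25·(3−6)≡3=d; c(2)→25·(2−6)≡4=e (all mod 26).

parade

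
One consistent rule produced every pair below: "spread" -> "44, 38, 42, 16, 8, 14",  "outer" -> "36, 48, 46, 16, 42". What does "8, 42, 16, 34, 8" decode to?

arena

s(#19)→44 and p(#16)→38: differences scale by 2, so n = 2·pos + 6. With a=1..z=26, the number is 2·pos + 6.
Reversing it on 8, 42, 16, 34, 8: 8→(8−6)÷2=1=a, 42→(42−6)÷2=18=r, 16→(16−6)÷2=5=e, 34→(34−6)÷2=14=n, 8→(8−6)÷2=1=a.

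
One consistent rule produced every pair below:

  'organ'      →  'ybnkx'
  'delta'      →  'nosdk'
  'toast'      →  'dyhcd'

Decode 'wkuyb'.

manor

It's a Vigenère-style cipher with numeric key [10,10,7]: position i shifts by key[i mod 3].
Undoing it on wkuyb: w−10=m, k−10=a, u−7=n, y−10=o, b−10=r.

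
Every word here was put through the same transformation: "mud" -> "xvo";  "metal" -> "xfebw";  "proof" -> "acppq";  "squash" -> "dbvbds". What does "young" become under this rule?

jpvyr

The shift depends on letter class: consonant m→x is +11, but vowel u→v is +1. The rule splits by letter class: vowels +1, consonants +11.
On young: y(cons)+11=j, o(vowel)+1=p, u(vowel)+1=v, n(cons)+11=y, g(cons)+11=r.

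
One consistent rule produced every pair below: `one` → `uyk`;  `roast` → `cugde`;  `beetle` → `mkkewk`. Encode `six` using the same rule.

doi

Vowels shift forward by 6 and consonants shift forward by 11.
On six: s(cons)+11=d, i(vowel)+6=o, x(cons)+11=i.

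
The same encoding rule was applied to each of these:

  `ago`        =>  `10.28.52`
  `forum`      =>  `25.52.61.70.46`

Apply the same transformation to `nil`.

49.34.43

a(#1)→10 and g(#7)→28: differences scale by 3, so n = 3·pos + 7. The formula is n = 3×(alphabet index, a=1) + 7.
Applying it to nil: n=14→49, i=9→34, l=12→43.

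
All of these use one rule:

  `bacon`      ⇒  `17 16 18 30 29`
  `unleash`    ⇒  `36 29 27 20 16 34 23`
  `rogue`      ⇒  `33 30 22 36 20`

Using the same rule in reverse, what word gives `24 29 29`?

inn

The number is (letter's place in the alphabet, a=1) + 15.
Reversing it on 24 29 29: 24→(24−15)÷1=9=i, 29→(29−15)÷1=14=n, 29→(29−15)÷1=14=n.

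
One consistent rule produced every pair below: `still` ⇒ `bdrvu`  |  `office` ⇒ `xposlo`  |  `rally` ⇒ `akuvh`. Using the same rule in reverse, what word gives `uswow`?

Shifts by position in still: pos 0: s→b (+9), pos 1: t→d (+10), pos 2: i→r (+9), pos 3: l→v (+10) — repeating every 2. The shifts repeat in a cycle of length 2: positions 0,1,… shift by +9, +10, then the pattern repeats.
Undoing it on uswow: u−9=l, s−10=i, w−9=n, o−10=e, w−9=n.

linen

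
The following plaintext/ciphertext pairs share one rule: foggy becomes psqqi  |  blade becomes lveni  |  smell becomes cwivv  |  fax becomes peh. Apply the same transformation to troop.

dbssz

The shift depends on letter class: consonant f→p is +10, but vowel o→s is +4. The rule splits by letter class: vowels +4, consonants +10.
Applying it to troop: t(cons)+10=d, r(cons)+10=b, o(vowel)+4=s, o(vowel)+4=s, p(cons)+10=z.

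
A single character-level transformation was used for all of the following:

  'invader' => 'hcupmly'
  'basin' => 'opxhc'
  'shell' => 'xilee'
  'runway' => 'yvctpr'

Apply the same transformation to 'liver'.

i(8)→h(7) and n(13)→c(2) fit y≡25x+15 (mod 26); the inverse of 25 mod 26 is 25. Each letter's alphabet position (a=0..z=25) is mapped through 25·x+15 mod 26 — an affine cipher.
Applying it to liver: l(11)→25·11+15≡4=e; i(8)→25·8+15≡7=h; v(21)→25·21+15≡20=u; e(4)→25·4+15≡11=l; r(17)→25·17+15≡24=y (all mod 26).

ehuly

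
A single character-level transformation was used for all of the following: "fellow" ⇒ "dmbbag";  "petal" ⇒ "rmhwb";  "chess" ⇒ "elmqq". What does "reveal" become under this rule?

Each letter's alphabet position (a=0..z=25) is mapped through 17·x+22 mod 26 — an affine cipher.
For reveal: r(17)→17·17+22≡25=z; e(4)→17·4+22≡12=m; v(21)→17·21+22≡15=p; e(4)→17·4+22≡12=m; a(0)→17·0+22≡22=w; l(11)→17·11+22≡1=b (all mod 26).

zmpmwb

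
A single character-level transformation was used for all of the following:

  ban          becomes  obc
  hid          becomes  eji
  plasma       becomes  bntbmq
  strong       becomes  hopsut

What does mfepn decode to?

The output letters match the input read backwards, each shifted +1: ban reversed is nab. Read the word backwards and shift each letter +1.
Decoding mfepn: shift back: m−1=l, f−1=e, e−1=d, p−1=o, n−1=m → ledom; then reverse → model.

model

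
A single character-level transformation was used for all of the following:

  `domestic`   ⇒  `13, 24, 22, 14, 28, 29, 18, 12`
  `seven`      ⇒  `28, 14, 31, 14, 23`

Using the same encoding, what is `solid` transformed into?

Each letter is replaced by its alphabet position (a=1..z=26) + 9.
Applying it to solid: s=19→28, o=15→24, l=12→21, i=9→18, d=4→13.

28, 24, 21, 18, 13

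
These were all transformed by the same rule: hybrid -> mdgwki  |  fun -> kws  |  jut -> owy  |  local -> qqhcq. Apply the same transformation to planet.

uqcsgy

The shift depends on letter class: consonant h→m is +5, but vowel i→k is +2. Two shifts are in play — +2 for a/e/i/o/u, +5 for every other letter.
For planet: p(cons)+5=u, l(cons)+5=q, a(vowel)+2=c, n(cons)+5=s, e(vowel)+2=g, t(cons)+5=y.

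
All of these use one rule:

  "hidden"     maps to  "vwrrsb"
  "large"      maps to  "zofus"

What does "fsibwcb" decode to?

reunion

Compare letters: h→v is +14, i→w is +14, d→r is +14 — a constant shift. It's a constant shift of +14 (ROT14).
Undoing it on fsibwcb: f−14=r, s−14=e, i−14=u, b−14=n, w−14=i, c−14=o, b−14=n.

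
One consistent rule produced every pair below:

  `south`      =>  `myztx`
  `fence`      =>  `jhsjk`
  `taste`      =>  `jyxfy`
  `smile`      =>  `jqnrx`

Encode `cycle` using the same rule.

jqhdh

The output letters match the input read backwards, each shifted +5: south reversed is htuos. The word is reversed, then every letter is shifted forward by 5.
Applying it to cycle: reverse → elcyc; then shift: e+5=j, l+5=q, c+5=h, y+5=d, c+5=h.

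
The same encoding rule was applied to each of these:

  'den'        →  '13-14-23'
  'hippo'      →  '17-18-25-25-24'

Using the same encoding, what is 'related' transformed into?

d is letter #4 and maps to 13: an offset of 9. Letters become their 1-based position plus 9 (so a→10, b→11, …).
On related: r=18→27, e=5→14, l=12→21, a=1→10, t=20→29, e=5→14, d=4→13.

27-14-21-10-29-14-13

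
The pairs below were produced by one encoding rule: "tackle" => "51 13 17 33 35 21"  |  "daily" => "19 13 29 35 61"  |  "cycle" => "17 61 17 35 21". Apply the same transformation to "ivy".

29 55 61

t(#20)→51 and a(#1)→13: differences scale by 2, so n = 2·pos + 11. The formula is n = 2×(alphabet index, a=1) + 11.
Applying it to ivy: i=9→29, v=22→55, y=25→61.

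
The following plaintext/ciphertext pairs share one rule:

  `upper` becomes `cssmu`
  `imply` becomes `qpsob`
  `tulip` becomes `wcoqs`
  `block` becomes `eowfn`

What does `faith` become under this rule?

iiqwk

Vowels shift forward by 8 and consonants shift forward by 3.
For faith: f(cons)+3=i, a(vowel)+8=i, i(vowel)+8=q, t(cons)+3=w, h(cons)+3=k.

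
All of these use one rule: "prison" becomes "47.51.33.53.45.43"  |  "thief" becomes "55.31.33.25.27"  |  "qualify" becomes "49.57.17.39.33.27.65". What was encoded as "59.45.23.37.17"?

vodka

p(#16)→47 and r(#18)→51: differences scale by 2, so n = 2·pos + 15. The formula is n = 2×(alphabet index, a=1) + 15.
Reversing it on 59.45.23.37.17: 59→(59−15)÷2=22=v, 45→(45−15)÷2=15=o, 23→(23−15)÷2=4=d, 37→(37−15)÷2=11=k, 17→(17−15)÷2=1=a.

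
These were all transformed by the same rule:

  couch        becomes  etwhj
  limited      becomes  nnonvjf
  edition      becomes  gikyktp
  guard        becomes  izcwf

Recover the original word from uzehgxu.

success

The shifts repeat in a cycle of length 2: positions 0,1,… shift by +2, +5, then the pattern repeats.
Decoding uzehgxu: u−2=s, z−5=u, e−2=c, h−5=c, g−2=e, x−5=s, u−2=s.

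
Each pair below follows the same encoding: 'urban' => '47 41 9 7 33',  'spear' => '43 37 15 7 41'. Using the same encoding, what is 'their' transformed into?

45 21 15 23 41

u(#21)→47 and r(#18)→41: differences scale by 2, so n = 2·pos + 5. The formula is n = 2×(alphabet index, a=1) + 5.
On their: t=20→45, h=8→21, e=5→15, i=9→23, r=18→41.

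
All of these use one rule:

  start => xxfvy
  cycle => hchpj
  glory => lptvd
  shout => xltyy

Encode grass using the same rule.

lvfwx

It's a Vigenère-style cipher with numeric key [5,4]: position i shifts by key[i mod 2].
On grass: g+5=l, r+4=v, a+5=f, s+4=w, s+5=x.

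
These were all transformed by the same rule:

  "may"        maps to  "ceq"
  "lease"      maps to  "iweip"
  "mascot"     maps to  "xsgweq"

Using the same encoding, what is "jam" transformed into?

qen

Read the word backwards and shift each letter +4.
For jam: reverse → maj; then shift: m+4=q, a+4=e, j+4=n.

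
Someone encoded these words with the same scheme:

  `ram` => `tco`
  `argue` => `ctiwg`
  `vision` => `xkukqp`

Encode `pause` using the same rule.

Compare letters: r→t is +2, a→c is +2, m→o is +2 — a constant shift. Every letter moves 2 places later in the alphabet, wrapping around z→a.
Applying it to pause: p+2=r, a+2=c, u+2=w, s+2=u, e+2=g.

rcwug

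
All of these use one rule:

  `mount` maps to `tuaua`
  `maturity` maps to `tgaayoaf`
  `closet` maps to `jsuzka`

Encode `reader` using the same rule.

The shift depends on letter class: consonant m→t is +7, but vowel o→u is +6. Vowels shift forward by 6 and consonants shift forward by 7.
For reader: r(cons)+7=y, e(vowel)+6=k, a(vowel)+6=g, d(cons)+7=k, e(vowel)+6=k, r(cons)+7=y.

ykgkky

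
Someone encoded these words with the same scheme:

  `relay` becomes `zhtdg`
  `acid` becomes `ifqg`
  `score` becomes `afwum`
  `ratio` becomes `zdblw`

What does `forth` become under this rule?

Shifts by position in relay: pos 0: r→z (+8), pos 1: e→h (+3), pos 2: l→t (+8), pos 3: a→d (+3) — repeating every 2. A repeating key of period 2 is used — shifts +8, +3 over and over.
For forth: f+8=n, o+3=r, r+8=z, t+3=w, h+8=p.

nrzwp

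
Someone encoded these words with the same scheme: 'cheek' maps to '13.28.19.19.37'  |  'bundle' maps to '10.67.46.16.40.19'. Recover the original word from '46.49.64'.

not

c(#3)→13 and h(#8)→28: differences scale by 3, so n = 3·pos + 4. With a=1..z=26, the number is 3·pos + 4.
Decoding 46.49.64: 46→(46−4)÷3=14=n, 49→(49−4)÷3=15=o, 64→(64−4)÷3=20=t.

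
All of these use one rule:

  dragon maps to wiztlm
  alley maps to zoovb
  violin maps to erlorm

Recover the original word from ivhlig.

Treating letters as 0–25, the rule is x ↦ 25x + 25 (mod 26).
Decoding ivhlig: i(8)→25·(8−25)≡17=r; v(21)→25·(21−25)≡4=e; h(7)→25·(7−25)≡18=s; l(11)→25·(11−25)≡14=o; i(8)→25·(8−25)≡17=r; g(6)→25·(6−25)≡19=t (all mod 26).

resort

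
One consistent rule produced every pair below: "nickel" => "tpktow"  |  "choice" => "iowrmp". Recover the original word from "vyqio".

In nickel: n→t is +6, i→p is +7, c→k is +8, k→t is +9 — the shift increases by 1 each position. Each letter shifts forward by (position + 6), i.e. 6, 7, 8, … — the shift grows by one for each successive letter.
Undoing it on vyqio: v−6=p, y−7=r, q−8=i, i−9=z, o−10=e.

prize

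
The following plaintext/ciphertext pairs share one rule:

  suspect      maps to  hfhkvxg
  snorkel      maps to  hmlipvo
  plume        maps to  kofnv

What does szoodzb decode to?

Letters are reflected about the middle of the alphabet (position → 25−position): Atbash.
Reversing it on szoodzb: s↔h, z↔a, o↔l, o↔l, d↔w, z↔a, b↔y.

hallway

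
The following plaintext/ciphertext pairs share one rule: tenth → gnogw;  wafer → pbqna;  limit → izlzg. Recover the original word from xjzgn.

t(19)→g(6) and e(4)→n(13) fit y≡3x+1 (mod 26); the inverse of 3 mod 26 is 9. Treating letters as 0–25, the rule is x ↦ 3x + 1 (mod 26).
Undoing it on xjzgn: x(23)→9·(23−1)≡16=q; j(9)→9·(9−1)≡20=u; z(25)→9·(25−1)≡8=i; g(6)→9·(6−1)≡19=t; n(13)→9·(13−1)≡4=e (all mod 26).

quite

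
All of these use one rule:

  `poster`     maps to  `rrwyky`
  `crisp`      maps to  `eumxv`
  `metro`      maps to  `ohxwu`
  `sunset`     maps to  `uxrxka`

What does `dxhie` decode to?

buddy

In poster: p→r is +2, o→r is +3, s→w is +4, t→y is +5 — the shift increases by 1 each position. The shift increases by 1 at each position, starting from +2: 2, 3, 4, ….
Reversing it on dxhie: d−2=b, x−3=u, h−4=d, i−5=d, e−6=y.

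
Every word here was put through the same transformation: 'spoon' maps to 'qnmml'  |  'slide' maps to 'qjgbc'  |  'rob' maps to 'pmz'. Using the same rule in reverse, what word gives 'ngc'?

Compare letters: s→q is +24, p→n is +24, o→m is +24 — a constant shift. Every letter moves 24 places later in the alphabet, wrapping around z→a.
Reversing it on ngc: n−24=p, g−24=i, c−24=e.

pie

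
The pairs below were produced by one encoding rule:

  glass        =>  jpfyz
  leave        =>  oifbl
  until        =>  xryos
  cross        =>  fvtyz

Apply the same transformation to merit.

The shift increases by 1 at each position, starting from +3: 3, 4, 5, ….
For merit: m+3=p, e+4=i, r+5=w, i+6=o, t+7=a.

piwoa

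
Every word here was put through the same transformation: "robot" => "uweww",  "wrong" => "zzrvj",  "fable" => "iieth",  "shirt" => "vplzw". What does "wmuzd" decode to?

terra

Shifts by position in robot: pos 0: r→u (+3), pos 1: o→w (+8), pos 2: b→e (+3), pos 3: o→w (+8) — repeating every 2. A repeating key of period 2 is used — shifts +3, +8 over and over.
Undoing it on wmuzd: w−3=t, m−8=e, u−3=r, z−8=r, d−3=a.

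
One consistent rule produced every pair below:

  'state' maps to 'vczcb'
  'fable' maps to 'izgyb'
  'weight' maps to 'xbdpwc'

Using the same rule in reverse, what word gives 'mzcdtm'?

This is an affine cipher: with a=0,…,z=25, each position x becomes (7x+25) mod 26.
Decoding mzcdtm: m(12)→15·(12−25)≡13=n; z(25)→15·(25−25)≡0=a; c(2)→15·(2−25)≡19=t; d(3)→15·(3−25)≡8=i; t(19)→15·(19−25)≡14=o; m(12)→15·(12−25)≡13=n (all mod 26).

nation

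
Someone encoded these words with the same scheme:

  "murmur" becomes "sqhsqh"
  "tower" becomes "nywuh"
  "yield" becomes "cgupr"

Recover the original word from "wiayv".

wagon

Each letter's alphabet position (a=0..z=25) is mapped through 3·x+8 mod 26 — an affine cipher.
Undoing it on wiayv: w(22)→9·(22−8)≡22=w; i(8)→9·(8−8)≡0=a; a(0)→9·(0−8)≡6=g; y(24)→9·(24−8)≡14=o; v(21)→9·(21−8)≡13=n (all mod 26).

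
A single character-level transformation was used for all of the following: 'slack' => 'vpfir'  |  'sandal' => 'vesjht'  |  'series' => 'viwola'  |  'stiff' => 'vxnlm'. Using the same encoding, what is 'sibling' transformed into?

vmgrpvp

In slack: s→v is +3, l→p is +4, a→f is +5, c→i is +6 — the shift increases by 1 each position. The shift increases by 1 at each position, starting from +3: 3, 4, 5, ….
Applying it to sibling: s+3=v, i+4=m, b+5=g, l+6=r, i+7=p, n+8=v, g+9=p.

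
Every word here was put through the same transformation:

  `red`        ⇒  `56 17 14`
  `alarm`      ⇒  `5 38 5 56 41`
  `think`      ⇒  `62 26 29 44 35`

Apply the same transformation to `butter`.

r(#18)→56 and e(#5)→17: differences scale by 3, so n = 3·pos + 2. Each letter becomes 3×(its alphabet position, a=1..z=26) + 2.
For butter: b=2→8, u=21→65, t=20→62, t=20→62, e=5→17, r=18→56.

8 65 62 62 17 56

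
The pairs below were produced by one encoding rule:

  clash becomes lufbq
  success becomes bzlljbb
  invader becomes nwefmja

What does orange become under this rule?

tafwpj

The shift depends on letter class: consonant c→l is +9, but vowel a→f is +5. The rule splits by letter class: vowels +5, consonants +9.
On orange: o(vowel)+5=t, r(cons)+9=a, a(vowel)+5=f, n(cons)+9=w, g(cons)+9=p, e(vowel)+5=j.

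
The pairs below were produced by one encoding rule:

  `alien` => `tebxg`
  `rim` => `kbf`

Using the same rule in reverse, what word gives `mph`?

two

Compare letters: a→t is +19, l→e is +19, i→b is +19 — a constant shift. This is a Caesar cipher with shift 19.
Decoding mph: m−19=t, p−19=w, h−19=o.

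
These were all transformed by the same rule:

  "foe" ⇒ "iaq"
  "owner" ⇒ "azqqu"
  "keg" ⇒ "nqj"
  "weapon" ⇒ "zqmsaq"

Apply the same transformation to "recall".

uqfmoo

Two shifts are in play — +12 for a/e/i/o/u, +3 for every other letter.
Applying it to recall: r(cons)+3=u, e(vowel)+12=q, c(cons)+3=f, a(vowel)+12=m, l(cons)+3=o, l(cons)+3=o.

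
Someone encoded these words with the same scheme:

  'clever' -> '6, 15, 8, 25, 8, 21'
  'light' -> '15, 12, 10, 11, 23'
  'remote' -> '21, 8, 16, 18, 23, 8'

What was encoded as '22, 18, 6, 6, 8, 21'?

c is letter #3 and maps to 6: an offset of 3. Letters become their 1-based position plus 3 (so a→4, b→5, …).
Decoding 22, 18, 6, 6, 8, 21: 22→(22−3)÷1=19=s, 18→(18−3)÷1=15=o, 6→(6−3)÷1=3=c, 6→(6−3)÷1=3=c, 8→(8−3)÷1=5=e, 21→(21−3)÷1=18=r.

soccer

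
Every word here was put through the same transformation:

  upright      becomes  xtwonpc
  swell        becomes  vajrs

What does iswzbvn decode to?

fortune

Each letter shifts forward by (position + 3), i.e. 3, 4, 5, … — the shift grows by one for each successive letter.
Decoding iswzbvn: i−3=f, s−4=o, w−5=r, z−6=t, b−7=u, v−8=n, n−9=e.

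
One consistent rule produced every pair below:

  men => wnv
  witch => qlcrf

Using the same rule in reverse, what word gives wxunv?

The output letters match the input read backwards, each shifted +9: men reversed is nem. Read the word backwards and shift each letter +9.
Reversing it on wxunv: shift back: w−9=n, x−9=o, u−9=l, n−9=e, v−9=m → nolem; then reverse → melon.

melon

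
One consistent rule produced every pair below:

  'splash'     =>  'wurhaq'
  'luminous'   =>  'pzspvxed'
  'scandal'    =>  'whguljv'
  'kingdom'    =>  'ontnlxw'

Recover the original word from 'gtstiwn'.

command

In splash: s→w is +4, p→u is +5, l→r is +6, a→h is +7 — the shift increases by 1 each position. Each letter shifts forward by (position + 4), i.e. 4, 5, 6, … — the shift grows by one for each successive letter.
Undoing it on gtstiwn: g−4=c, t−5=o, s−6=m, t−7=m, i−8=a, w−9=n, n−10=d.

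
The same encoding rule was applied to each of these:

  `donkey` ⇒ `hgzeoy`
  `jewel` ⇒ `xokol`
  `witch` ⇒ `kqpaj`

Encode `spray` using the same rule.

inbmy

d(3)→h(7) and o(14)→g(6) fit y≡7x+12 (mod 26); the inverse of 7 mod 26 is 15. Treating letters as 0–25, the rule is x ↦ 7x + 12 (mod 26).
On spray: s(18)→7·18+12≡8=i; p(15)→7·15+12≡13=n; r(17)→7·17+12≡1=b; a(0)→7·0+12≡12=m; y(24)→7·24+12≡24=y (all mod 26).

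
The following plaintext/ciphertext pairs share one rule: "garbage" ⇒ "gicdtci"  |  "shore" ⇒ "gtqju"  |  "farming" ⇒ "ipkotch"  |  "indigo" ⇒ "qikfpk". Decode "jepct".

ranch

The output letters match the input read backwards, each shifted +2: garbage reversed is egabrag. Two steps: reverse the string, then apply a Caesar shift of +2.
Decoding jepct: shift back: j−2=h, e−2=c, p−2=n, c−2=a, t−2=r → hcnar; then reverse → ranch.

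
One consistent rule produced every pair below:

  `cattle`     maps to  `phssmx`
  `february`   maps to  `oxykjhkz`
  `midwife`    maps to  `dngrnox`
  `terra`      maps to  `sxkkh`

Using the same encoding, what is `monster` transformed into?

Treating letters as 0–25, the rule is x ↦ 17x + 7 (mod 26).
Applying it to monster: m(12)→17·12+7≡3=d; o(14)→17·14+7≡11=l; n(13)→17·13+7≡20=u; s(18)→17·18+7≡1=b; t(19)→17·19+7≡18=s; e(4)→17·4+7≡23=x; r(17)→17·17+7≡10=k (all mod 26).

dlubsxk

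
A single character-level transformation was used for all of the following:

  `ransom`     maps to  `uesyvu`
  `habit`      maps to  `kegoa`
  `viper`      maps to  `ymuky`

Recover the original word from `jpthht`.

Letter i (0-indexed) is shifted by i+3, so successive shifts are 3, 4, 5, ….
Reversing it on jpthht: j−3=g, p−4=l, t−5=o, h−6=b, h−7=a, t−8=l.

global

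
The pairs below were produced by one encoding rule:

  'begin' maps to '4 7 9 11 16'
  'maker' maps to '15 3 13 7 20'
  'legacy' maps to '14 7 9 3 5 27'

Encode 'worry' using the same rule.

25 17 20 20 27

b is letter #2 and maps to 4: an offset of 2. Each letter is replaced by its alphabet position (a=1..z=26) + 2.
On worry: w=23→25, o=15→17, r=18→20, r=18→20, y=25→27.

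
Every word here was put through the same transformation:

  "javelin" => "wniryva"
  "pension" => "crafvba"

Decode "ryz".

elm

Compare letters: j→w is +13, a→n is +13, v→i is +13 — a constant shift. It's a constant shift of +13 (ROT13).
Reversing it on ryz: r−13=e, y−13=l, z−13=m.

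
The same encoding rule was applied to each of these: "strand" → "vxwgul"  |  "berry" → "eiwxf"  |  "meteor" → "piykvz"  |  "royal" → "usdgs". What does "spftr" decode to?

plank

In strand: s→v is +3, t→x is +4, r→w is +5, a→g is +6 — the shift increases by 1 each position. Letter i (0-indexed) is shifted by i+3, so successive shifts are 3, 4, 5, ….
Reversing it on spftr: s−3=p, p−4=l, f−5=a, t−6=n, r−7=k.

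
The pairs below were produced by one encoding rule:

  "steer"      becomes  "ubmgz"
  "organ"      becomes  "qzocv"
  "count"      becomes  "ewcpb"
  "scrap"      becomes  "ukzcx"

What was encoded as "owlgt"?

Shifts by position in steer: pos 0: s→u (+2), pos 1: t→b (+8), pos 2: e→m (+8), pos 3: e→g (+2), pos 4: r→z (+8) — repeating every 3. A repeating key of period 3 is used — shifts +2, +8, +8 over and over.
Undoing it on owlgt: o−2=m, w−8=o, l−8=d, g−2=e, t−8=l.

model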